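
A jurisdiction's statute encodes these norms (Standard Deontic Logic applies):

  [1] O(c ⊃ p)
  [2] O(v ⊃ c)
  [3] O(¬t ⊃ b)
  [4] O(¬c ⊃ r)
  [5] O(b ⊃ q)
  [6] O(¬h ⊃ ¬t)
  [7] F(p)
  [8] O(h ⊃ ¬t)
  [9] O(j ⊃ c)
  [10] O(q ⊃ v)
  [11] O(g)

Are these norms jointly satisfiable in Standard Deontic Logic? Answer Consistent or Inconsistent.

Premises 8 and 6 cover both cases: O(h ⊃ ¬t) and O(¬h ⊃ ¬t). Since h ∨ ¬h is a tautology, O(¬t) follows.
From O(¬t) and premise 3, O(¬t ⊃ b), we obtain O(b).
From O(b) and premise 5, O(b ⊃ q), we obtain O(q).
Applying K to premise 10 (O(q ⊃ v)) and O(q) yields O(v).
From O(v) and premise 2, O(v ⊃ c), we obtain O(c).
With premise 1, O(c ⊃ p), the K-axiom yields O(p).
However, F(p) at premise 7 amounts to O(¬p).
We now have both O(p) and O(¬p) — p is simultaneously obligatory and forbidden, violating the D-axiom.

Inconsistent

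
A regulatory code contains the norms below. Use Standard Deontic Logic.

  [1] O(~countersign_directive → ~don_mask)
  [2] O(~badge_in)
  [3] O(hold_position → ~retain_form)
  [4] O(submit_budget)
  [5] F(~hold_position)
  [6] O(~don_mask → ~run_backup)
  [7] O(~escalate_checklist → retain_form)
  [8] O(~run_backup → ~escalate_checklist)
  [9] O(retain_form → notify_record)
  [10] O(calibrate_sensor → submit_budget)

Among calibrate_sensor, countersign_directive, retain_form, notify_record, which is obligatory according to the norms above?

countersign_directive

Premise 5 is F(~hold_position), i.e. O(hold_position).
From O(hold_position) and premise 3, O(hold_position → ~retain_form), we obtain O(~retain_form).
Premise 7 is O(~escalate_checklist → retain_form); contrapositively O(~retain_form → escalate_checklist). Since O(~retain_form) holds, K gives O(escalate_checklist).
Premise 8, O(~run_backup → ~escalate_checklist), contraposes to O(escalate_checklist → run_backup); with O(escalate_checklist) we get O(run_backup).
Premise 6, O(~don_mask → ~run_backup), contraposes to O(run_backup → don_mask); with O(run_backup) we get O(don_mask).
The contrapositive of premise 1 (O(~countersign_directive → ~don_mask)) is O(don_mask → countersign_directive), and O(don_mask) is already established, so O(countersign_directive).
So O(countersign_directive) holds — countersign_directive is obligatory. None of the other listed options is made obligatory by any chain of premises.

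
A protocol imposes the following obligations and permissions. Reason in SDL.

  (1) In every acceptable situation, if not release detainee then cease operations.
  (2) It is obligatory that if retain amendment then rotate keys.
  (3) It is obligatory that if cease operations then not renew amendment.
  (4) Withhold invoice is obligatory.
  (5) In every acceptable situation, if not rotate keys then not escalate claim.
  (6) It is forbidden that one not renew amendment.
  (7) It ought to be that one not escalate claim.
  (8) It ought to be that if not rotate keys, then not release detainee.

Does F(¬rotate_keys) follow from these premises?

Premise 6 is F(¬renew_amendment), i.e. O(renew_amendment).
The contrapositive of premise 3 (O(cease_operations → ¬renew_amendment)) is O(renew_amendment → ¬cease_operations), and O(renew_amendment) is already established, so O(¬cease_operations).
Premise 1 is O(¬release_detainee → cease_operations); contrapositively O(¬cease_operations → release_detainee). Since O(¬cease_operations) holds, K gives O(release_detainee).
The contrapositive of premise 8 (O(¬rotate_keys → ¬release_detainee)) is O(release_detainee → rotate_keys), and O(release_detainee) is already established, so O(rotate_keys).
Premises 2, 4, 5, 7 do not contribute to this derivation.
So O(rotate_keys) holds, i.e. F(¬rotate_keys). The claim follows.

Yes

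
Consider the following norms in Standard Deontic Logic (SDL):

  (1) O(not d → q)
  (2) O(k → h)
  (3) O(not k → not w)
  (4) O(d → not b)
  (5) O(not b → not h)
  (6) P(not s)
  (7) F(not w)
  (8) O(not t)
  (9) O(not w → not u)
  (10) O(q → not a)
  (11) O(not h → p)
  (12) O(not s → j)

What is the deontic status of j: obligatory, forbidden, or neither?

Neither

Premise 12 is O(not s → j), but O(not s) is not derivable from the premises (the permission P(not s) asserts only not O(s), not O(not s)), so it does not yield O(j).
No premise or chain of K-axiom applications forces O(j), and none forces O(not j). So j is neither obligatory nor forbidden under these norms.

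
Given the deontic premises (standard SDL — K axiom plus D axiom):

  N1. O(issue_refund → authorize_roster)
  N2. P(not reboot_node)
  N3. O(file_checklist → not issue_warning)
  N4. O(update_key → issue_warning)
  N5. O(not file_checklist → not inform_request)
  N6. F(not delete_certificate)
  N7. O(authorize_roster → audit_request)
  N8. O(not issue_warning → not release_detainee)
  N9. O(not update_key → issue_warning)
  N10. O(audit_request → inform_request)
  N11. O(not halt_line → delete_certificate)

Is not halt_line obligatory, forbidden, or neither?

Premise 11 is O(not halt_line → delete_certificate); even if O(delete_certificate) held, inferring O(not halt_line) would be affirming the consequent — invalid.
No premise or chain of K-axiom applications forces O(not halt_line), and none forces O(halt_line). So not halt_line is neither obligatory nor forbidden under these norms.

Neither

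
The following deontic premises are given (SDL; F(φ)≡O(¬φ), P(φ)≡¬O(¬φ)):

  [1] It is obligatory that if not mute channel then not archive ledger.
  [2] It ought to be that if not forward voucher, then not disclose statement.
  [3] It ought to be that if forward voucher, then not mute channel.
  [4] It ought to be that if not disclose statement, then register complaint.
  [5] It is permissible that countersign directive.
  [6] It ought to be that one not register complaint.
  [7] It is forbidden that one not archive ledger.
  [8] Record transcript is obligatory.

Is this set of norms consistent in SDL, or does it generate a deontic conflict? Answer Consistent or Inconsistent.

Inconsistent

Premise 7 is F(¬archive_ledger), i.e. O(archive_ledger).
Premise 1, O(¬mute_channel → ¬archive_ledger), contraposes to O(archive_ledger → mute_channel); with O(archive_ledger) we get O(mute_channel).
The contrapositive of premise 3 (O(forward_voucher → ¬mute_channel)) is O(mute_channel → ¬forward_voucher), and O(mute_channel) is already established, so O(¬forward_voucher).
With premise 2, O(¬forward_voucher → ¬disclose_statement), the K-axiom yields O(¬disclose_statement).
With premise 4, O(¬disclose_statement → register_complaint), the K-axiom yields O(register_complaint).
Yet premise 6 states O(¬register_complaint).
We now have both O(register_complaint) and O(¬register_complaint) — register_complaint is simultaneously obligatory and forbidden, violating the D-axiom.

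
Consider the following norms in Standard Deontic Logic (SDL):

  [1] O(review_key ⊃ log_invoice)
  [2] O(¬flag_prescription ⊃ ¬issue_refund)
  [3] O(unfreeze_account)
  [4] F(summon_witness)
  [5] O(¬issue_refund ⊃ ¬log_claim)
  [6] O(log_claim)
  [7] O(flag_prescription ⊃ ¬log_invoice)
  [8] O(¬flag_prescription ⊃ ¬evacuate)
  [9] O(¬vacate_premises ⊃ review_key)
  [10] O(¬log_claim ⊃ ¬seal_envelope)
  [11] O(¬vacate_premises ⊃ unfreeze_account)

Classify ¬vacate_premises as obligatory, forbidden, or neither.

Premise 6 gives O(log_claim).
The contrapositive of premise 5 (O(¬issue_refund ⊃ ¬log_claim)) is O(log_claim ⊃ issue_refund), and O(log_claim) is already established, so O(issue_refund).
Premise 2, O(¬flag_prescription ⊃ ¬issue_refund), contraposes to O(issue_refund ⊃ flag_prescription); with O(issue_refund) we get O(flag_prescription).
With premise 7, O(flag_prescription ⊃ ¬log_invoice), the K-axiom yields O(¬log_invoice).
Premise 1, O(review_key ⊃ log_invoice), contraposes to O(¬log_invoice ⊃ ¬review_key); with O(¬log_invoice) we get O(¬review_key).
Premise 9 is O(¬vacate_premises ⊃ review_key); contrapositively O(¬review_key ⊃ vacate_premises). Since O(¬review_key) holds, K gives O(vacate_premises).
Premises 3, 4, 8, 10, 11 do not contribute to this derivation.
Thus O(vacate_premises), which is F(¬vacate_premises): ¬vacate_premises is forbidden.

Forbidden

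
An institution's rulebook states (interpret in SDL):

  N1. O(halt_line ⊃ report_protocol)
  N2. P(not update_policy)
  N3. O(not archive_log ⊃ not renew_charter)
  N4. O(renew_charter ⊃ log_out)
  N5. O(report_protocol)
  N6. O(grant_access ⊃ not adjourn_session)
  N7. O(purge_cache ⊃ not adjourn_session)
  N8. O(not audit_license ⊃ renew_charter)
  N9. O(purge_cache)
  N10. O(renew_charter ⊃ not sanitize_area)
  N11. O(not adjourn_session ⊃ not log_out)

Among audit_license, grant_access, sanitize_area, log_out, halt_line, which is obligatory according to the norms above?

Premise 9 gives O(purge_cache).
With premise 7, O(purge_cache ⊃ not adjourn_session), the K-axiom yields O(not adjourn_session).
Applying K to premise 11 (O(not adjourn_session ⊃ not log_out)) and O(not adjourn_session) yields O(not log_out).
Premise 4 is O(renew_charter ⊃ log_out); contrapositively O(not log_out ⊃ not renew_charter). Since O(not log_out) holds, K gives O(not renew_charter).
The contrapositive of premise 8 (O(not audit_license ⊃ renew_charter)) is O(not renew_charter ⊃ audit_license), and O(not renew_charter) is already established, so O(audit_license).
So O(audit_license) holds — audit_license is obligatory. None of the other listed options is made obligatory by any chain of premises.

audit_license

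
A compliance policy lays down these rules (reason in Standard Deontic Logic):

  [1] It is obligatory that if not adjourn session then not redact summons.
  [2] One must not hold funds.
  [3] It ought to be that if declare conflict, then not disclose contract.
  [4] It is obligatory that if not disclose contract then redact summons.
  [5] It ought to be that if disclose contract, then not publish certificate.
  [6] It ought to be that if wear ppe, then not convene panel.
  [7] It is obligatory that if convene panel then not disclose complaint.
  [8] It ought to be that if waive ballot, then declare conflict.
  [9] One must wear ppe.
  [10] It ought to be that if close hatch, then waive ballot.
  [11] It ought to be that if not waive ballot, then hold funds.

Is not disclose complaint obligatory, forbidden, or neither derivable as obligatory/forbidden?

Premise 7 is O(convene_panel → ¬disclose_complaint), but O(convene_panel) is not derivable from the premises, so it does not yield O(¬disclose_complaint).
No premise or chain of K-axiom applications forces O(¬disclose_complaint), and none forces O(disclose_complaint). So ¬disclose_complaint is neither obligatory nor forbidden under these norms.

Neither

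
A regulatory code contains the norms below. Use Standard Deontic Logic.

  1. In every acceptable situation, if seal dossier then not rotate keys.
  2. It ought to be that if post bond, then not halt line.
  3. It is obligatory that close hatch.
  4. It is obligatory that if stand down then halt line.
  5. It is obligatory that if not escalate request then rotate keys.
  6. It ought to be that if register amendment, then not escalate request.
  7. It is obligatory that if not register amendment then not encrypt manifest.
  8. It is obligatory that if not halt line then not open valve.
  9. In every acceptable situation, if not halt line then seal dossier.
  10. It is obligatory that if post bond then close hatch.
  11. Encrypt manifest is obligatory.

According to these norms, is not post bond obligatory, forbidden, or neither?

From premise 11 we have O(encrypt_manifest).
Premise 7, O(¬register_amendment → ¬encrypt_manifest), contraposes to O(encrypt_manifest → register_amendment); with O(encrypt_manifest) we get O(register_amendment).
From O(register_amendment) and premise 6, O(register_amendment → ¬escalate_request), we obtain O(¬escalate_request).
With premise 5, O(¬escalate_request → rotate_keys), the K-axiom yields O(rotate_keys).
The contrapositive of premise 1 (O(seal_dossier → ¬rotate_keys)) is O(rotate_keys → ¬seal_dossier), and O(rotate_keys) is already established, so O(¬seal_dossier).
Premise 9 is O(¬halt_line → seal_dossier); contrapositively O(¬seal_dossier → halt_line). Since O(¬seal_dossier) holds, K gives O(halt_line).
The contrapositive of premise 2 (O(post_bond → ¬halt_line)) is O(halt_line → ¬post_bond), and O(halt_line) is already established, so O(¬post_bond).
Premises 3, 4, 8, 10 do not contribute to this derivation.
Hence ¬post_bond is obligatory.

Obligatory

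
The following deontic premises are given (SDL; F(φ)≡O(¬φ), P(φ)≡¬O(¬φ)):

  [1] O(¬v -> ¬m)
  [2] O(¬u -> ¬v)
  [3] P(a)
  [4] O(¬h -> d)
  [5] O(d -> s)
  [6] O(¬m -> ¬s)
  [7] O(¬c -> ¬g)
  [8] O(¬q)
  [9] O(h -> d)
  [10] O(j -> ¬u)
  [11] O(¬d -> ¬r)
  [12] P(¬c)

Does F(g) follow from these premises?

Premise 7 is O(¬c -> ¬g), but O(¬c) is not derivable from the premises (the permission P(¬c) asserts only ¬O(c), not O(¬c)), so it does not yield O(¬g).
No other premise forces O(¬g). An ideal world satisfying every premise can still have g true, so F(g) is not derivable.

No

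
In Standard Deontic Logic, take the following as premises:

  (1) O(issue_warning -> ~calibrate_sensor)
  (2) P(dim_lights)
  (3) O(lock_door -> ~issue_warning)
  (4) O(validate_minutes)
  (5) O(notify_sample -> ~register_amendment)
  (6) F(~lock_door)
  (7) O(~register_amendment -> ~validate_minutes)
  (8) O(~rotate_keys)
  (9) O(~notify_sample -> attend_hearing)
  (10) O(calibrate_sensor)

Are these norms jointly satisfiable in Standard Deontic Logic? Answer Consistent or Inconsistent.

Premise 1 is O(issue_warning -> ~calibrate_sensor), but O(issue_warning) is not derivable from the premises, so it does not yield O(~calibrate_sensor).
So O(~calibrate_sensor) is not derivable, and the apparent clash with O(calibrate_sensor) does not arise.
A world satisfying every obligation exists (e.g. attend_hearing=true, calibrate_sensor=true, dim_lights=false, issue_warning=false, lock_door=true, notify_sample=false, register_amendment=true, rotate_keys=false, validate_minutes=true); no atom is both obligatory and forbidden, so the set is consistent.

Consistent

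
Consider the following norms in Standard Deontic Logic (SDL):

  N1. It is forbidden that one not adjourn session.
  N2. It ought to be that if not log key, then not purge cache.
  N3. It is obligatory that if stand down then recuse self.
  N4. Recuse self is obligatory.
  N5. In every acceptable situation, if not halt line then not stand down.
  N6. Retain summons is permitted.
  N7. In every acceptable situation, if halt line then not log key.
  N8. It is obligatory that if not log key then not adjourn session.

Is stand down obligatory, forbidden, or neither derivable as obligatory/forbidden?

Premise 1 is F(¬adjourn_session), i.e. O(adjourn_session).
The contrapositive of premise 8 (O(¬log_key → ¬adjourn_session)) is O(adjourn_session → log_key), and O(adjourn_session) is already established, so O(log_key).
Premise 7, O(halt_line → ¬log_key), contraposes to O(log_key → ¬halt_line); with O(log_key) we get O(¬halt_line).
With premise 5, O(¬halt_line → ¬stand_down), the K-axiom yields O(¬stand_down).
Premises 2, 3, 4, 6 do not contribute to this derivation.
Thus O(¬stand_down), which is F(stand_down): stand_down is forbidden.

Forbidden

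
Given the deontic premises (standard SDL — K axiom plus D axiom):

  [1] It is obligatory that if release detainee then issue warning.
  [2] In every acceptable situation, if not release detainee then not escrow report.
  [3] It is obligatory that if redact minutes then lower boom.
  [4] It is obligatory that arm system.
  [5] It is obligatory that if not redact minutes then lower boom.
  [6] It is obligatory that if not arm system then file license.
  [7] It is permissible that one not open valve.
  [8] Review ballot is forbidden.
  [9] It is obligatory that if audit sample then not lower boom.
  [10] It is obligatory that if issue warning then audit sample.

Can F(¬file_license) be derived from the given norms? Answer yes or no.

No

Premise 6 is O(¬arm_system → file_license), but O(¬arm_system) is not derivable from the premises, so it does not yield O(file_license).
No other premise forces O(file_license). An ideal world satisfying every premise can still have ¬file_license true, so F(¬file_license) is not derivable.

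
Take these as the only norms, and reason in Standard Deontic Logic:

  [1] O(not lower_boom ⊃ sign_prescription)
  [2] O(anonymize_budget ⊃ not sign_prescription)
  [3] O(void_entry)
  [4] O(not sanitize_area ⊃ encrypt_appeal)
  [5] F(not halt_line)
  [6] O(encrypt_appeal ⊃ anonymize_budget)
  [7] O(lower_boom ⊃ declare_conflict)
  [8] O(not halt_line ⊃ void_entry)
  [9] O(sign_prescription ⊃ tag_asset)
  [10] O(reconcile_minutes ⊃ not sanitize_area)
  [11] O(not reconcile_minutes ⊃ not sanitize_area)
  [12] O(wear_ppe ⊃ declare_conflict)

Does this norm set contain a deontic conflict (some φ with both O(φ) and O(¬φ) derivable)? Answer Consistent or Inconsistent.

Premise 8 is O(not halt_line ⊃ void_entry); even if O(void_entry) held, inferring O(not halt_line) would be affirming the consequent — invalid.
So O(not halt_line) is not derivable, and the apparent clash with O(halt_line) does not arise.
A world satisfying every obligation exists (e.g. anonymize_budget=true, declare_conflict=true, encrypt_appeal=true, halt_line=true, lower_boom=true, reconcile_minutes=false, sanitize_area=false, sign_prescription=false, tag_asset=false, void_entry=true, wear_ppe=false); no atom is both obligatory and forbidden, so the set is consistent.

Consistent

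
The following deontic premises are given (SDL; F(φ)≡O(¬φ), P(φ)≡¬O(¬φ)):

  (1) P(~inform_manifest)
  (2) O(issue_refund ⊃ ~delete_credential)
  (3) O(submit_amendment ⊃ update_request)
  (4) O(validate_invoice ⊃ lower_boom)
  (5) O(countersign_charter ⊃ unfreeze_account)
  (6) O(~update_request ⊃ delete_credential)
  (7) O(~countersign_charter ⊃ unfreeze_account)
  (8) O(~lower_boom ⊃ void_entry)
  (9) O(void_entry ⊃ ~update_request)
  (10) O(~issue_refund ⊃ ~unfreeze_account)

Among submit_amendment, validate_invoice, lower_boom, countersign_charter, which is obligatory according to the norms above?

Premises 7 and 5 cover both cases: O(~countersign_charter ⊃ unfreeze_account) and O(countersign_charter ⊃ unfreeze_account). Since ~countersign_charter ∨ countersign_charter is a tautology, O(unfreeze_account) follows.
The contrapositive of premise 10 (O(~issue_refund ⊃ ~unfreeze_account)) is O(unfreeze_account ⊃ issue_refund), and O(unfreeze_account) is already established, so O(issue_refund).
Premise 2 is O(issue_refund ⊃ ~delete_credential); since O(issue_refund), deontic closure gives O(~delete_credential).
Premise 6 is O(~update_request ⊃ delete_credential); contrapositively O(~delete_credential ⊃ update_request). Since O(~delete_credential) holds, K gives O(update_request).
The contrapositive of premise 9 (O(void_entry ⊃ ~update_request)) is O(update_request ⊃ ~void_entry), and O(update_request) is already established, so O(~void_entry).
Premise 8, O(~lower_boom ⊃ void_entry), contraposes to O(~void_entry ⊃ lower_boom); with O(~void_entry) we get O(lower_boom).
So O(lower_boom) holds — lower_boom is obligatory. None of the other listed options is made obligatory by any chain of premises.

lower_boom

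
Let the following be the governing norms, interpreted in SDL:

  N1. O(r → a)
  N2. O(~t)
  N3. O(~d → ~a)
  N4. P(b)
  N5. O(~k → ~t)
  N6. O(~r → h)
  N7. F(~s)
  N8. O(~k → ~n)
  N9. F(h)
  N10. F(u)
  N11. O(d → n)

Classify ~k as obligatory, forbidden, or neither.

Forbidden

Premise 9 is F(h), i.e. O(~h).
Premise 6 is O(~r → h); contrapositively O(~h → r). Since O(~h) holds, K gives O(r).
Applying K to premise 1 (O(r → a)) and O(r) yields O(a).
The contrapositive of premise 3 (O(~d → ~a)) is O(a → d), and O(a) is already established, so O(d).
Applying K to premise 11 (O(d → n)) and O(d) yields O(n).
Premise 8 is O(~k → ~n); contrapositively O(n → k). Since O(n) holds, K gives O(k).
Premises 2, 4, 5, 7, 10 do not contribute to this derivation.
Thus O(k), which is F(~k): ~k is forbidden.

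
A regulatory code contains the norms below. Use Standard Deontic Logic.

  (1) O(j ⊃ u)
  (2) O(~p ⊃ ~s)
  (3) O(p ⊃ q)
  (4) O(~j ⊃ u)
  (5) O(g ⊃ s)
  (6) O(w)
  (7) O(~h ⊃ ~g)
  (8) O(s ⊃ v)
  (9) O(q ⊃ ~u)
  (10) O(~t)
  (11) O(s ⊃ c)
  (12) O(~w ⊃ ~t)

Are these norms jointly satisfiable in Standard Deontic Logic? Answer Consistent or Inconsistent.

Consistent

Premise 12 is O(~w ⊃ ~t); even if O(~t) held, inferring O(~w) would be affirming the consequent — invalid.
So O(~w) is not derivable, and the apparent clash with O(w) does not arise.
A world satisfying every obligation exists (e.g. c=false, g=false, h=false, j=false, p=false, q=false, s=false, t=false, u=true, v=false, w=true); no atom is both obligatory and forbidden, so the set is consistent.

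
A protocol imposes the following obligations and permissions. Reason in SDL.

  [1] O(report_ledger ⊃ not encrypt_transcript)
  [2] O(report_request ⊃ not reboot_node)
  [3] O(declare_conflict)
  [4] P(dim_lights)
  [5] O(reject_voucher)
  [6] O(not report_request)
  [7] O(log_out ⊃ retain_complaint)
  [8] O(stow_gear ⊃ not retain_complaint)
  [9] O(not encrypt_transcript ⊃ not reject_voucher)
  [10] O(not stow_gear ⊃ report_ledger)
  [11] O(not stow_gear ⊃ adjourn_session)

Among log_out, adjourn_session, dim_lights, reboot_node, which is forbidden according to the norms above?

log_out

Premise 5 gives O(reject_voucher).
The contrapositive of premise 9 (O(not encrypt_transcript ⊃ not reject_voucher)) is O(reject_voucher ⊃ encrypt_transcript), and O(reject_voucher) is already established, so O(encrypt_transcript).
Premise 1, O(report_ledger ⊃ not encrypt_transcript), contraposes to O(encrypt_transcript ⊃ not report_ledger); with O(encrypt_transcript) we get O(not report_ledger).
Premise 10, O(not stow_gear ⊃ report_ledger), contraposes to O(not report_ledger ⊃ stow_gear); with O(not report_ledger) we get O(stow_gear).
From O(stow_gear) and premise 8, O(stow_gear ⊃ not retain_complaint), we obtain O(not retain_complaint).
Premise 7 is O(log_out ⊃ retain_complaint); contrapositively O(not retain_complaint ⊃ not log_out). Since O(not retain_complaint) holds, K gives O(not log_out).
So O(not log_out) holds, i.e. log_out is forbidden. None of the other listed options is forbidden under the premises.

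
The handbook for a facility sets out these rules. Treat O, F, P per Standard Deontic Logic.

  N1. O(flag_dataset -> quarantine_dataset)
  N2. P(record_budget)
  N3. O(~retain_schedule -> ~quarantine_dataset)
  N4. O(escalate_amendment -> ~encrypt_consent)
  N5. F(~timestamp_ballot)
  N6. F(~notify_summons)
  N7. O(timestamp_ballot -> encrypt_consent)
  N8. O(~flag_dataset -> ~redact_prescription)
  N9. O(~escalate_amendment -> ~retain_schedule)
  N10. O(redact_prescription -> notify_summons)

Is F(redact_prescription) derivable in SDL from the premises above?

Yes

Premise 5 is F(~timestamp_ballot), i.e. O(timestamp_ballot).
Applying K to premise 7 (O(timestamp_ballot -> encrypt_consent)) and O(timestamp_ballot) yields O(encrypt_consent).
Premise 4 is O(escalate_amendment -> ~encrypt_consent); contrapositively O(encrypt_consent -> ~escalate_amendment). Since O(encrypt_consent) holds, K gives O(~escalate_amendment).
Applying K to premise 9 (O(~escalate_amendment -> ~retain_schedule)) and O(~escalate_amendment) yields O(~retain_schedule).
With premise 3, O(~retain_schedule -> ~quarantine_dataset), the K-axiom yields O(~quarantine_dataset).
Premise 1, O(flag_dataset -> quarantine_dataset), contraposes to O(~quarantine_dataset -> ~flag_dataset); with O(~quarantine_dataset) we get O(~flag_dataset).
With premise 8, O(~flag_dataset -> ~redact_prescription), the K-axiom yields O(~redact_prescription).
Premises 2, 6, 10 do not contribute to this derivation.
So O(~redact_prescription) holds, i.e. F(redact_prescription). The claim follows.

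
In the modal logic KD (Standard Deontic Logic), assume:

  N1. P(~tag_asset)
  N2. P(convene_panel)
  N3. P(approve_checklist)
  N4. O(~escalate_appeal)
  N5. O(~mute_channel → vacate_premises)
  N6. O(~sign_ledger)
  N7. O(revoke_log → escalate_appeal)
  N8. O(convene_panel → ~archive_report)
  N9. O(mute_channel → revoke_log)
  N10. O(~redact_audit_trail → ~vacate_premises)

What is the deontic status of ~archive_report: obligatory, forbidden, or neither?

Premise 8 is O(convene_panel → ~archive_report), but O(convene_panel) is not derivable from the premises (the permission P(convene_panel) asserts only ~O(~convene_panel), not O(convene_panel)), so it does not yield O(~archive_report).
No premise or chain of K-axiom applications forces O(~archive_report), and none forces O(archive_report). So ~archive_report is neither obligatory nor forbidden under these norms.

Neither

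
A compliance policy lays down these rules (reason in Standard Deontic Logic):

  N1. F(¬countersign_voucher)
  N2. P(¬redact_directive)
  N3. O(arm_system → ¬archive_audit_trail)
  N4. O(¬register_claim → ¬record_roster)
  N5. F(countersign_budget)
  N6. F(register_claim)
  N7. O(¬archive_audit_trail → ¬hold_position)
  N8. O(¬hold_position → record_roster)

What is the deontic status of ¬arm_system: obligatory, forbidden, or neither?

Obligatory

Premise 6, F(register_claim), is equivalent to O(¬register_claim).
Premise 4 is O(¬register_claim → ¬record_roster); since O(¬register_claim), deontic closure gives O(¬record_roster).
The contrapositive of premise 8 (O(¬hold_position → record_roster)) is O(¬record_roster → hold_position), and O(¬record_roster) is already established, so O(hold_position).
Premise 7 is O(¬archive_audit_trail → ¬hold_position); contrapositively O(hold_position → archive_audit_trail). Since O(hold_position) holds, K gives O(archive_audit_trail).
Premise 3, O(arm_system → ¬archive_audit_trail), contraposes to O(archive_audit_trail → ¬arm_system); with O(archive_audit_trail) we get O(¬arm_system).
Premises 1, 2, 5 do not contribute to this derivation.
Hence ¬arm_system is obligatory.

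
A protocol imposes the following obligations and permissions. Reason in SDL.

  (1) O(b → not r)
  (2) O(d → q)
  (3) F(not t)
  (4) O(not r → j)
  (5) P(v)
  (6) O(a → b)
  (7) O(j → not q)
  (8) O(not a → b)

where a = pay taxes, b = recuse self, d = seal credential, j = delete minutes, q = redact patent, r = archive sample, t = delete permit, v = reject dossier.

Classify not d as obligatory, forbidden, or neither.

Premises 8 and 6 are O(not a → b) and O(a → b); every ideal world satisfies not a or a, so in either case b holds — hence O(b).
With premise 1, O(b → not r), the K-axiom yields O(not r).
Applying K to premise 4 (O(not r → j)) and O(not r) yields O(j).
With premise 7, O(j → not q), the K-axiom yields O(not q).
Premise 2 is O(d → q); contrapositively O(not q → not d). Since O(not q) holds, K gives O(not d).
Premises 3, 5 do not contribute to this derivation.
Hence not d is obligatory.

Obligatory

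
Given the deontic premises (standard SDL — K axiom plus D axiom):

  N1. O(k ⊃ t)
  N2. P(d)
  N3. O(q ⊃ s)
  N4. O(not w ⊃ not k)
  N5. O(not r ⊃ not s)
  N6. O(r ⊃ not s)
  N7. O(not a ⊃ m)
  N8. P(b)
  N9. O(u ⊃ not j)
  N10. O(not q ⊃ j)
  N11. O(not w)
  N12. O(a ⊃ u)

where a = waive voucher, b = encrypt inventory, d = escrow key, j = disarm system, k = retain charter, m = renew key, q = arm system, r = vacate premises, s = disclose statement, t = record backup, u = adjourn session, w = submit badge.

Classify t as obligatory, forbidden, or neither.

Neither

Premise 1 is O(k ⊃ t), but O(k) is not derivable from the premises, so it does not yield O(t).
No premise or chain of K-axiom applications forces O(t), and none forces O(not t). So t is neither obligatory nor forbidden under these norms.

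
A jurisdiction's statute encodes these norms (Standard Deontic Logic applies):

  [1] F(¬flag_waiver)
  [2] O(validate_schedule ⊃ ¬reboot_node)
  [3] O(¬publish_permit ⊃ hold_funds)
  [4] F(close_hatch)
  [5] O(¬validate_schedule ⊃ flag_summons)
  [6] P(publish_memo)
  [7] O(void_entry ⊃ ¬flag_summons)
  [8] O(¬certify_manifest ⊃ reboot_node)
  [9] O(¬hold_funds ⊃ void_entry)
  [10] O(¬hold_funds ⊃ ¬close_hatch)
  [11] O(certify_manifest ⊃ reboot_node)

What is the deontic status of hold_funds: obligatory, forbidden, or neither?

Obligatory

Premises 8 and 11 are O(¬certify_manifest ⊃ reboot_node) and O(certify_manifest ⊃ reboot_node); every ideal world satisfies ¬certify_manifest or certify_manifest, so in either case reboot_node holds — hence O(reboot_node).
Premise 2, O(validate_schedule ⊃ ¬reboot_node), contraposes to O(reboot_node ⊃ ¬validate_schedule); with O(reboot_node) we get O(¬validate_schedule).
Applying K to premise 5 (O(¬validate_schedule ⊃ flag_summons)) and O(¬validate_schedule) yields O(flag_summons).
Premise 7, O(void_entry ⊃ ¬flag_summons), contraposes to O(flag_summons ⊃ ¬void_entry); with O(flag_summons) we get O(¬void_entry).
Premise 9 is O(¬hold_funds ⊃ void_entry); contrapositively O(¬void_entry ⊃ hold_funds). Since O(¬void_entry) holds, K gives O(hold_funds).
Premises 1, 3, 4, 6, 10 do not contribute to this derivation.
Hence hold_funds is obligatory.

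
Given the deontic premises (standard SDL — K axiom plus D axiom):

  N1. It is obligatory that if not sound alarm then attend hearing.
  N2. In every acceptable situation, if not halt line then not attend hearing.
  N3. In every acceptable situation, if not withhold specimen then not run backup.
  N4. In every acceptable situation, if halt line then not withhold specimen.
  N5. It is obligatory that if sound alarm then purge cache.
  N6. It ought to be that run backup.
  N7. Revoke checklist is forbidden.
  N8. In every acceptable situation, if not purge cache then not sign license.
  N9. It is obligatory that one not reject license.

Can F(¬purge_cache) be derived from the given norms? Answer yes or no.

Premise 6 gives O(run_backup).
Premise 3, O(¬withhold_specimen → ¬run_backup), contraposes to O(run_backup → withhold_specimen); with O(run_backup) we get O(withhold_specimen).
Premise 4 is O(halt_line → ¬withhold_specimen); contrapositively O(withhold_specimen → ¬halt_line). Since O(withhold_specimen) holds, K gives O(¬halt_line).
Premise 2 is O(¬halt_line → ¬attend_hearing); since O(¬halt_line), deontic closure gives O(¬attend_hearing).
The contrapositive of premise 1 (O(¬sound_alarm → attend_hearing)) is O(¬attend_hearing → sound_alarm), and O(¬attend_hearing) is already established, so O(sound_alarm).
Premise 5 is O(sound_alarm → purge_cache); since O(sound_alarm), deontic closure gives O(purge_cache).
Premises 7, 8, 9 do not contribute to this derivation.
So O(purge_cache) holds, i.e. F(¬purge_cache). The claim follows.

Yes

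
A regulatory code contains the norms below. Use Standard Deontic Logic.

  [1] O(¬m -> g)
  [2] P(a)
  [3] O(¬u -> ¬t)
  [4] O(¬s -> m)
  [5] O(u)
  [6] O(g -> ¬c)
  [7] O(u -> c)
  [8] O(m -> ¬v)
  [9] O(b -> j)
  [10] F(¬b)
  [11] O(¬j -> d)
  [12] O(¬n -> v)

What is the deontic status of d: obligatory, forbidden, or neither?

Neither

Premise 11 is O(¬j -> d), but O(¬j) is not derivable from the premises, so it does not yield O(d).
No premise or chain of K-axiom applications forces O(d), and none forces O(¬d). So d is neither obligatory nor forbidden under these norms.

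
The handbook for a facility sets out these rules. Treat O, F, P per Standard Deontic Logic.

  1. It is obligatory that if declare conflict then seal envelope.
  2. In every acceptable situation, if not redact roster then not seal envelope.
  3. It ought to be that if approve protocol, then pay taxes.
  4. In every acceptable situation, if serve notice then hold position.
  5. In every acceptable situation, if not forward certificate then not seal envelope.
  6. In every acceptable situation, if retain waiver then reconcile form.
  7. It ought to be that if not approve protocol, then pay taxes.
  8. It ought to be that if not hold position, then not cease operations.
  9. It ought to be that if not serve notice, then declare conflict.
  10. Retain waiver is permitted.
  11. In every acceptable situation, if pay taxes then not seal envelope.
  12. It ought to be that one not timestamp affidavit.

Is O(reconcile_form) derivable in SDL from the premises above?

No

Premise 6 is O(retain_waiver → reconcile_form), but O(retain_waiver) is not derivable from the premises (the permission P(retain_waiver) asserts only ¬O(¬retain_waiver), not O(retain_waiver)), so it does not yield O(reconcile_form).
No other premise forces O(reconcile_form). An ideal world satisfying every premise can still have reconcile_form false, so O(reconcile_form) is not derivable.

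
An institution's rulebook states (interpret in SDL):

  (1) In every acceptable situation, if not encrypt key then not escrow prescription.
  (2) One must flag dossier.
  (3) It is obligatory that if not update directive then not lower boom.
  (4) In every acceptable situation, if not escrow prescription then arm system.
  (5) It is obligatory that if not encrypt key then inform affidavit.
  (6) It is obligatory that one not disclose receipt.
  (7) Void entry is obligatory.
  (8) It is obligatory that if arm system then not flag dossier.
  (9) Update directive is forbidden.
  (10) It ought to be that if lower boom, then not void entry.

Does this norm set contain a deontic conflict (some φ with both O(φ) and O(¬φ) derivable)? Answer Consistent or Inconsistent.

Consistent

Premise 10 is O(lower_boom → ¬void_entry), but O(lower_boom) is not derivable from the premises, so it does not yield O(¬void_entry).
So O(¬void_entry) is not derivable, and the apparent clash with O(void_entry) does not arise.
A world satisfying every obligation exists (e.g. arm_system=false, disclose_receipt=false, encrypt_key=true, escrow_prescription=true, flag_dossier=true, inform_affidavit=false, lower_boom=false, update_directive=false, void_entry=true); no atom is both obligatory and forbidden, so the set is consistent.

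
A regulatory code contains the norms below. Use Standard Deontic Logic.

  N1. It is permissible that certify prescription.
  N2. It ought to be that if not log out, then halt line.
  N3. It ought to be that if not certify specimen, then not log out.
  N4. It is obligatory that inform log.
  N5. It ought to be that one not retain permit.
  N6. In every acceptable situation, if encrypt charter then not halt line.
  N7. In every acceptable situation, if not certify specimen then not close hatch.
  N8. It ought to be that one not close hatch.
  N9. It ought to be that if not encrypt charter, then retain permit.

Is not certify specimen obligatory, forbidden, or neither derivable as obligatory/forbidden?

Forbidden

Premise 5 states O(¬retain_permit) outright.
Premise 9, O(¬encrypt_charter → retain_permit), contraposes to O(¬retain_permit → encrypt_charter); with O(¬retain_permit) we get O(encrypt_charter).
From O(encrypt_charter) and premise 6, O(encrypt_charter → ¬halt_line), we obtain O(¬halt_line).
Premise 2 is O(¬log_out → halt_line); contrapositively O(¬halt_line → log_out). Since O(¬halt_line) holds, K gives O(log_out).
The contrapositive of premise 3 (O(¬certify_specimen → ¬log_out)) is O(log_out → certify_specimen), and O(log_out) is already established, so O(certify_specimen).
Premises 1, 4, 7, 8 do not contribute to this derivation.
Thus O(certify_specimen), which is F(¬certify_specimen): ¬certify_specimen is forbidden.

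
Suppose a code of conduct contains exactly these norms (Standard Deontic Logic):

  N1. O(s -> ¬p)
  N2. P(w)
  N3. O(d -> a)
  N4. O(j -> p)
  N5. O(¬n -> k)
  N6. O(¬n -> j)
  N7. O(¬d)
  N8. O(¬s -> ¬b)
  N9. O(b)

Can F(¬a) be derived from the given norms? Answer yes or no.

No

Premise 3 is O(d -> a), but O(d) is not derivable from the premises, so it does not yield O(a).
No other premise forces O(a). An ideal world satisfying every premise can still have ¬a true, so F(¬a) is not derivable.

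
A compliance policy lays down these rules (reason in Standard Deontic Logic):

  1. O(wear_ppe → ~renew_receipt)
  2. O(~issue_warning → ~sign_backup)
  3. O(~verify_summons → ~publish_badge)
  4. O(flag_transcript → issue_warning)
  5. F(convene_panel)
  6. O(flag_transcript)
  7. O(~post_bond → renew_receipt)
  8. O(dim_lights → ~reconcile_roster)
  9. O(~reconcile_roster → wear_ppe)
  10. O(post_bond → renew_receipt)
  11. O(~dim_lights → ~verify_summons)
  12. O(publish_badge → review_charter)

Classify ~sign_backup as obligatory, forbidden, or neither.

Neither

Premise 2 is O(~issue_warning → ~sign_backup), but O(~issue_warning) is not derivable from the premises, so it does not yield O(~sign_backup).
No premise or chain of K-axiom applications forces O(~sign_backup), and none forces O(sign_backup). So ~sign_backup is neither obligatory nor forbidden under these norms.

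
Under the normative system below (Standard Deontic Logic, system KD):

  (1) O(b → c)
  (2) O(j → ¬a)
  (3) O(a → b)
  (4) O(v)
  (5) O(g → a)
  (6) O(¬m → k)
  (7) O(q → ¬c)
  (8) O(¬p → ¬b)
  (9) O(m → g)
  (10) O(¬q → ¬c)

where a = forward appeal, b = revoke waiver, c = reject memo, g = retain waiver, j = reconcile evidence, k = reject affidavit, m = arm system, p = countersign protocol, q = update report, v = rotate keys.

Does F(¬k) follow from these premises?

Premises 10 and 7 cover both cases: O(¬q → ¬c) and O(q → ¬c). Since ¬q ∨ q is a tautology, O(¬c) follows.
The contrapositive of premise 1 (O(b → c)) is O(¬c → ¬b), and O(¬c) is already established, so O(¬b).
The contrapositive of premise 3 (O(a → b)) is O(¬b → ¬a), and O(¬b) is already established, so O(¬a).
The contrapositive of premise 5 (O(g → a)) is O(¬a → ¬g), and O(¬a) is already established, so O(¬g).
Premise 9 is O(m → g); contrapositively O(¬g → ¬m). Since O(¬g) holds, K gives O(¬m).
With premise 6, O(¬m → k), the K-axiom yields O(k).
Premises 2, 4, 8 do not contribute to this derivation.
So O(k) holds, i.e. F(¬k). The claim follows.

Yes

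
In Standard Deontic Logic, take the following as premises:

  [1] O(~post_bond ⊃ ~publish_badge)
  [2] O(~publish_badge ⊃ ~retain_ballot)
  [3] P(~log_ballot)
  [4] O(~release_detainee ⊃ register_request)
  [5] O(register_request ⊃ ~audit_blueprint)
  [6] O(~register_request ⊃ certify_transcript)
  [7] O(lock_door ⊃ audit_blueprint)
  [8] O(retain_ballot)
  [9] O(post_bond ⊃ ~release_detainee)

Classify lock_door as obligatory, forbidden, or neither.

Premise 8 gives O(retain_ballot).
Premise 2 is O(~publish_badge ⊃ ~retain_ballot); contrapositively O(retain_ballot ⊃ publish_badge). Since O(retain_ballot) holds, K gives O(publish_badge).
Premise 1, O(~post_bond ⊃ ~publish_badge), contraposes to O(publish_badge ⊃ post_bond); with O(publish_badge) we get O(post_bond).
From O(post_bond) and premise 9, O(post_bond ⊃ ~release_detainee), we obtain O(~release_detainee).
Premise 4 is O(~release_detainee ⊃ register_request); since O(~release_detainee), deontic closure gives O(register_request).
From O(register_request) and premise 5, O(register_request ⊃ ~audit_blueprint), we obtain O(~audit_blueprint).
Premise 7 is O(lock_door ⊃ audit_blueprint); contrapositively O(~audit_blueprint ⊃ ~lock_door). Since O(~audit_blueprint) holds, K gives O(~lock_door).
Premises 3, 6 do not contribute to this derivation.
Thus O(~lock_door), which is F(lock_door): lock_door is forbidden.

Forbidden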